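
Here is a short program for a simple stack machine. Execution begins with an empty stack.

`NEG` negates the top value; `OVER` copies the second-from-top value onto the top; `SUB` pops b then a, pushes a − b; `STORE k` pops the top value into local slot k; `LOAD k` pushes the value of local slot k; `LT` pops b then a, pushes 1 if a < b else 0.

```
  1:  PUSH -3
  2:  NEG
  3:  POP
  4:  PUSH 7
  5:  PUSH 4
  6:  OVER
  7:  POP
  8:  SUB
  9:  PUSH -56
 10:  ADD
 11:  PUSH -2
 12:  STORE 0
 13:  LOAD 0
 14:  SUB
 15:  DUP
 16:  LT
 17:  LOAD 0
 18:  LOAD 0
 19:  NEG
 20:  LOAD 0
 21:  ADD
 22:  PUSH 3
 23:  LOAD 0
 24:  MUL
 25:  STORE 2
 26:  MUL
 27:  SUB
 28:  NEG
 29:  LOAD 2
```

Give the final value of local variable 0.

PUSH -3  -> -3
NEG      -> 3
POP      -> (empty)
PUSH 7   -> 7
PUSH 4   -> 7 4
OVER     -> 7 4 7
POP      -> 7 4
SUB      -> 3
PUSH -56 -> 3 -56
ADD      -> -53
PUSH -2  -> -53 -2
STORE 0  -> -53
LOAD 0   -> -53 -2
SUB      -> -51
DUP      -> -51 -51
LT       -> 0
LOAD 0   -> 0 -2
LOAD 0   -> 0 -2 -2
NEG      -> 0 -2 2
LOAD 0   -> 0 -2 2 -2
ADD      -> 0 -2 0
PUSH 3   -> 0 -2 0 3
LOAD 0   -> 0 -2 0 3 -2
MUL      -> 0 -2 0 -6
STORE 2  -> 0 -2 0
MUL      -> 0 0
SUB      -> 0
NEG      -> 0
LOAD 2   -> 0 -6

-2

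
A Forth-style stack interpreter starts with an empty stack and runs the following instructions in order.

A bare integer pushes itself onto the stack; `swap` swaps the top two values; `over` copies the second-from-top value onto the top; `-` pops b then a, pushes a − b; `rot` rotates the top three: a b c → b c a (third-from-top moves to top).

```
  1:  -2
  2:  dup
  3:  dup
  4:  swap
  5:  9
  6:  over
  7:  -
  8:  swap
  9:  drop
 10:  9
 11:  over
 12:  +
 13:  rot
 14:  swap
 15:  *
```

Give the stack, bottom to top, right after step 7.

[-2, -2, -2, 11]

-2    [-2]
dup   [-2, -2]
dup   [-2, -2, -2]
swap  [-2, -2, -2]
9     [-2, -2, -2, 9]
over  [-2, -2, -2, 9, -2]
-     [-2, -2, -2, 11]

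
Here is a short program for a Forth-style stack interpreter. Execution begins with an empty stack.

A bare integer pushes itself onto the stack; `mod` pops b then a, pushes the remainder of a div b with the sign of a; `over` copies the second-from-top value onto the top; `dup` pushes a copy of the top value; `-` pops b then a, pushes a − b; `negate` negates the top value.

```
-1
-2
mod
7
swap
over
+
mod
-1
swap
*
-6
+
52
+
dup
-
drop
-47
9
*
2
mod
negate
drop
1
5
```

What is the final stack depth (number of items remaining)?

2

-1     → -1
-2     → -1 -2
mod    → -1
7      → -1 7
swap   → 7 -1
over   → 7 -1 7
+      → 7 6
mod    → 1
-1     → 1 -1
swap   → -1 1
*      → -1
-6     → -1 -6
+      → -7
52     → -7 52
+      → 45
dup    → 45 45
-      → 0
drop   → (empty)
-47    → -47
9      → -47 9
*      → -423
2      → -423 2
mod    → -1
negate → 1
drop   → (empty)
1      → 1
5      → 1 5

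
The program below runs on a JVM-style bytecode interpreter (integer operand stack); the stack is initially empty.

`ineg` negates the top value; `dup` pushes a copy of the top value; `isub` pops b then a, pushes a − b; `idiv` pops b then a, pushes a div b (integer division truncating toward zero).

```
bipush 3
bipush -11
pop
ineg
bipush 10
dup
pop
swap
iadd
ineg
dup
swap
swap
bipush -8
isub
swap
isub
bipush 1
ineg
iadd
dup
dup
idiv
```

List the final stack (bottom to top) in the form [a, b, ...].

bipush 3   -> 3
bipush -11 -> 3 -11
pop        -> 3
ineg       -> -3
bipush 10  -> -3 10
dup        -> -3 10 10
pop        -> -3 10
swap       -> 10 -3
iadd       -> 7
ineg       -> -7
dup        -> -7 -7
swap       -> -7 -7
swap       -> -7 -7
bipush -8  -> -7 -7 -8
isub       -> -7 1
swap       -> 1 -7
isub       -> 8
bipush 1   -> 8 1
ineg       -> 8 -1
iadd       -> 7
dup        -> 7 7
dup        -> 7 7 7
idiv       -> 7 1

[7, 1]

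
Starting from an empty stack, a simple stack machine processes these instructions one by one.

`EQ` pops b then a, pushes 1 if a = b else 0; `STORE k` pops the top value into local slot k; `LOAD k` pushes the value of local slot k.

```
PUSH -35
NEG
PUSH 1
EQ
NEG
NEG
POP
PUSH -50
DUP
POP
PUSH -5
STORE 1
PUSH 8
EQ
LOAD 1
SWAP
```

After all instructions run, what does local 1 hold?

PUSH -35 -> -35
NEG      -> 35
PUSH 1   -> 35 1
EQ       -> 0
NEG      -> 0
NEG      -> 0
POP      -> (empty)
PUSH -50 -> -50
DUP      -> -50 -50
POP      -> -50
PUSH -5  -> -50 -5
STORE 1  -> -50
PUSH 8   -> -50 8
EQ       -> 0
LOAD 1   -> 0 -5
SWAP     -> -5 0

-5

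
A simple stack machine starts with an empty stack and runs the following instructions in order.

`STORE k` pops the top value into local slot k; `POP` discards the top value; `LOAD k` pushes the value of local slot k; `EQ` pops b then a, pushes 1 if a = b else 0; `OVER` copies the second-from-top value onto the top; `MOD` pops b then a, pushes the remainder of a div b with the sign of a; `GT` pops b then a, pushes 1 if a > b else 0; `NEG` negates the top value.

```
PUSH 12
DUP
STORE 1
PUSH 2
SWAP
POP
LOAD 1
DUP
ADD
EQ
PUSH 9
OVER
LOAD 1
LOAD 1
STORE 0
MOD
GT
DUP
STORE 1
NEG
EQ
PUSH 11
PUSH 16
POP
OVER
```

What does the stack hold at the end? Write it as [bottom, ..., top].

[0, 11, 0]

PUSH 12  [12]
DUP      [12, 12]
STORE 1  [12]
PUSH 2   [12, 2]
SWAP     [2, 12]
POP      [2]
LOAD 1   [2, 12]
DUP      [2, 12, 12]
ADD      [2, 24]
EQ       [0]
PUSH 9   [0, 9]
OVER     [0, 9, 0]
LOAD 1   [0, 9, 0, 12]
LOAD 1   [0, 9, 0, 12, 12]
STORE 0  [0, 9, 0, 12]
MOD      [0, 9, 0]
GT       [0, 1]
DUP      [0, 1, 1]
STORE 1  [0, 1]
NEG      [0, -1]
EQ       [0]
PUSH 11  [0, 11]
PUSH 16  [0, 11, 16]
POP      [0, 11]
OVER     [0, 11, 0]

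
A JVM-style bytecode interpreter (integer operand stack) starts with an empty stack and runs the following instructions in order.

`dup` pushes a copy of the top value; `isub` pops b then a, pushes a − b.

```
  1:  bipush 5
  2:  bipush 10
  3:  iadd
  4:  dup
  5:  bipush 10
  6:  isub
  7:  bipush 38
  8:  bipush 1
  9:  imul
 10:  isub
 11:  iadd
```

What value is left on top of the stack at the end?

bipush 5  -> [5]
bipush 10 -> [5, 10]
iadd      -> [15]
dup       -> [15, 15]
bipush 10 -> [15, 15, 10]
isub      -> [15, 5]
bipush 38 -> [15, 5, 38]
bipush 1  -> [15, 5, 38, 1]
imul      -> [15, 5, 38]
isub      -> [15, -33]
iadd      -> [-18]

-18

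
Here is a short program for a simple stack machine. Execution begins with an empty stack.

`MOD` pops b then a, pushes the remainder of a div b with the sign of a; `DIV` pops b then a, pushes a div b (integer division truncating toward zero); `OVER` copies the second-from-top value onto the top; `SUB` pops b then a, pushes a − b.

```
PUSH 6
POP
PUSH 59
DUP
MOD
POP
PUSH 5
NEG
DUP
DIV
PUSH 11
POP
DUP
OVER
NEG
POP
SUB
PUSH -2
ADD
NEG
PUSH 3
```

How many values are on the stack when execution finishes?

2

PUSH 6  → 6
POP     → (empty)
PUSH 59 → 59
DUP     → 59 59
MOD     → 0
POP     → (empty)
PUSH 5  → 5
NEG     → -5
DUP     → -5 -5
DIV     → 1
PUSH 11 → 1 11
POP     → 1
DUP     → 1 1
OVER    → 1 1 1
NEG     → 1 1 -1
POP     → 1 1
SUB     → 0
PUSH -2 → 0 -2
ADD     → -2
NEG     → 2
PUSH 3  → 2 3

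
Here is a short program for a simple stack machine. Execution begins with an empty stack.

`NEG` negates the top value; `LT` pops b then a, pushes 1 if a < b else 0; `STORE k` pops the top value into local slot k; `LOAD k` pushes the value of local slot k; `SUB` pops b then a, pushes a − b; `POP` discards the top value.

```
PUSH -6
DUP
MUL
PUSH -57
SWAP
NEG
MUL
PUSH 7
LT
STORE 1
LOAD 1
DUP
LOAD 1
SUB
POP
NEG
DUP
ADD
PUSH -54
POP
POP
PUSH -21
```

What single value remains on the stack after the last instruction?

PUSH -6   -6
DUP       -6 -6
MUL       36
PUSH -57  36 -57
SWAP      -57 36
NEG       -57 -36
MUL       2052
PUSH 7    2052 7
LT        0
STORE 1   (empty)
LOAD 1    0
DUP       0 0
LOAD 1    0 0 0
SUB       0 0
POP       0
NEG       0
DUP       0 0
ADD       0
PUSH -54  0 -54
POP       0
POP       (empty)
PUSH -21  -21

-21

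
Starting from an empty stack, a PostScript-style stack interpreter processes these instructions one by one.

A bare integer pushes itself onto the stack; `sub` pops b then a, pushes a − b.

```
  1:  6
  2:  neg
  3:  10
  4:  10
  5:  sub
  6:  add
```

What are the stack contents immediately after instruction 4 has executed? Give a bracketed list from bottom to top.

[-6, 10, 10]

6   -> [6]
neg -> [-6]
10  -> [-6, 10]
10  -> [-6, 10, 10]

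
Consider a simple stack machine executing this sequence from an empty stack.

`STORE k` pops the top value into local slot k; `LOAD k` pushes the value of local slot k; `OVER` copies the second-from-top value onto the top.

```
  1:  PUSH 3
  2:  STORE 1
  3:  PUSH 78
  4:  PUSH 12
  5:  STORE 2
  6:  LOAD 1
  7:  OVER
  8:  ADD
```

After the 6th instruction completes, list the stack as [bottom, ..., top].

[78, 3]

PUSH 3   3
STORE 1  (empty)
PUSH 78  78
PUSH 12  78 12
STORE 2  78
LOAD 1   78 3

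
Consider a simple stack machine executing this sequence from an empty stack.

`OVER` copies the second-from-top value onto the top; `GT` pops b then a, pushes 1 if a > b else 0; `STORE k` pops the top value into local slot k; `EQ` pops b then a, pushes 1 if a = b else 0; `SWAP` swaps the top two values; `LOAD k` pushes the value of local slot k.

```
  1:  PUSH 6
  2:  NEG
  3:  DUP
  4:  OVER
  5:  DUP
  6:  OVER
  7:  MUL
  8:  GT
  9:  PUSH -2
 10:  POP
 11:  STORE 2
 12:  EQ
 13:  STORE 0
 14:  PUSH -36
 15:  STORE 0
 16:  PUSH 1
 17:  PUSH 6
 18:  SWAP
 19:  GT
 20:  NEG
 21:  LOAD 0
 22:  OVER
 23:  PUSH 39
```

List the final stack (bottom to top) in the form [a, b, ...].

PUSH 6   → [6]
NEG      → [-6]
DUP      → [-6, -6]
OVER     → [-6, -6, -6]
DUP      → [-6, -6, -6, -6]
OVER     → [-6, -6, -6, -6, -6]
MUL      → [-6, -6, -6, 36]
GT       → [-6, -6, 0]
PUSH -2  → [-6, -6, 0, -2]
POP      → [-6, -6, 0]
STORE 2  → [-6, -6]
EQ       → [1]
STORE 0  → []
PUSH -36 → [-36]
STORE 0  → []
PUSH 1   → [1]
PUSH 6   → [1, 6]
SWAP     → [6, 1]
GT       → [1]
NEG      → [-1]
LOAD 0   → [-1, -36]
OVER     → [-1, -36, -1]
PUSH 39  → [-1, -36, -1, 39]

[-1, -36, -1, 39]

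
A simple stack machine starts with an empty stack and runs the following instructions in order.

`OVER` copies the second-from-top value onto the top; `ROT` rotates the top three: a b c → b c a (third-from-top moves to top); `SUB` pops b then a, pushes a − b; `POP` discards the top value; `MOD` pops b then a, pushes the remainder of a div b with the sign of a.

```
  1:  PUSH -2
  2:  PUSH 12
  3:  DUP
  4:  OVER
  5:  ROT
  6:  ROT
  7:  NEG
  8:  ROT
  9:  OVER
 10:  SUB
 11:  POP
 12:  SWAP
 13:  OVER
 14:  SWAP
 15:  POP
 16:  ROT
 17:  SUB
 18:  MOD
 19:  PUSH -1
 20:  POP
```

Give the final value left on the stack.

-2

PUSH -2 → [-2]
PUSH 12 → [-2, 12]
DUP     → [-2, 12, 12]
OVER    → [-2, 12, 12, 12]
ROT     → [-2, 12, 12, 12]
ROT     → [-2, 12, 12, 12]
NEG     → [-2, 12, 12, -12]
ROT     → [-2, 12, -12, 12]
OVER    → [-2, 12, -12, 12, -12]
SUB     → [-2, 12, -12, 24]
POP     → [-2, 12, -12]
SWAP    → [-2, -12, 12]
OVER    → [-2, -12, 12, -12]
SWAP    → [-2, -12, -12, 12]
POP     → [-2, -12, -12]
ROT     → [-12, -12, -2]
SUB     → [-12, -10]
MOD     → [-2]
PUSH -1 → [-2, -1]
POP     → [-2]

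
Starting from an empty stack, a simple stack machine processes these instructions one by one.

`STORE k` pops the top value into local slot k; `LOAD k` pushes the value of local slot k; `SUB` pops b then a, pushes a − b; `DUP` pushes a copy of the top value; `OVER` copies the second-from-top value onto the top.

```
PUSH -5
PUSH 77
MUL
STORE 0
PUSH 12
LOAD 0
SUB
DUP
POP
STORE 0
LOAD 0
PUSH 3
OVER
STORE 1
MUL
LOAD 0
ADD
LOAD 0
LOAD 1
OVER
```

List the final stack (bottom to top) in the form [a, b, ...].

[1588, 397, 397, 397]

PUSH -5  [-5]
PUSH 77  [-5, 77]
MUL      [-385]
STORE 0  []
PUSH 12  [12]
LOAD 0   [12, -385]
SUB      [397]
DUP      [397, 397]
POP      [397]
STORE 0  []
LOAD 0   [397]
PUSH 3   [397, 3]
OVER     [397, 3, 397]
STORE 1  [397, 3]
MUL      [1191]
LOAD 0   [1191, 397]
ADD      [1588]
LOAD 0   [1588, 397]
LOAD 1   [1588, 397, 397]
OVER     [1588, 397, 397, 397]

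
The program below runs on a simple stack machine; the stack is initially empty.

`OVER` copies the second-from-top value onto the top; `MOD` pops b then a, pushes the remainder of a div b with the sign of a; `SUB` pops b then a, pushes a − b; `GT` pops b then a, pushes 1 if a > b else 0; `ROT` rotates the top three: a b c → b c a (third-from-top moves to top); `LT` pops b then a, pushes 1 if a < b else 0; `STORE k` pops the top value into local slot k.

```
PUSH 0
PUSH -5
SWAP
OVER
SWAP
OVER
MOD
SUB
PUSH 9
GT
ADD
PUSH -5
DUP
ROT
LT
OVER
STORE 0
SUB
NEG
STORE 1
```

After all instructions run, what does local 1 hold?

5

PUSH 0  → [0]
PUSH -5 → [0, -5]
SWAP    → [-5, 0]
OVER    → [-5, 0, -5]
SWAP    → [-5, -5, 0]
OVER    → [-5, -5, 0, -5]
MOD     → [-5, -5, 0]
SUB     → [-5, -5]
PUSH 9  → [-5, -5, 9]
GT      → [-5, 0]
ADD     → [-5]
PUSH -5 → [-5, -5]
DUP     → [-5, -5, -5]
ROT     → [-5, -5, -5]
LT      → [-5, 0]
OVER    → [-5, 0, -5]
STORE 0 → [-5, 0]
SUB     → [-5]
NEG     → [5]
STORE 1 → []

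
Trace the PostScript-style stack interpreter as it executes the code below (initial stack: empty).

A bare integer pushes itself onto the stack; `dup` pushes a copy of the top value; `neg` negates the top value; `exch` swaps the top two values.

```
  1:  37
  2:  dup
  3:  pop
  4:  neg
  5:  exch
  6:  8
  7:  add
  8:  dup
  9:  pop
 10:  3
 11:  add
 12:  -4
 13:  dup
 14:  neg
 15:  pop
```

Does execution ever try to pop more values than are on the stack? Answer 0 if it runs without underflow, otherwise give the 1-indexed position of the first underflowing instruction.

5

37  : [37]
dup : [37, 37]
pop : [37]
neg : [-37]
exch  — needs 2 operands, stack has 1 → underflow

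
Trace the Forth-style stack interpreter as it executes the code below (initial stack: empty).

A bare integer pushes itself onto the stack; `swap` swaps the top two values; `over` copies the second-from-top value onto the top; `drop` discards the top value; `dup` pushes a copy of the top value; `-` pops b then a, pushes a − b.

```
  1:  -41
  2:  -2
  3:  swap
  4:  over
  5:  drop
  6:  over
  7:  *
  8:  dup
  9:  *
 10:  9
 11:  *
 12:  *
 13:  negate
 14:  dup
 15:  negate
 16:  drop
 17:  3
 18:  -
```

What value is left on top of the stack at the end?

121029

-41    → -41
-2     → -41 -2
swap   → -2 -41
over   → -2 -41 -2
drop   → -2 -41
over   → -2 -41 -2
*      → -2 82
dup    → -2 82 82
*      → -2 6724
9      → -2 6724 9
*      → -2 60516
*      → -121032
negate → 121032
dup    → 121032 121032
negate → 121032 -121032
drop   → 121032
3      → 121032 3
-      → 121029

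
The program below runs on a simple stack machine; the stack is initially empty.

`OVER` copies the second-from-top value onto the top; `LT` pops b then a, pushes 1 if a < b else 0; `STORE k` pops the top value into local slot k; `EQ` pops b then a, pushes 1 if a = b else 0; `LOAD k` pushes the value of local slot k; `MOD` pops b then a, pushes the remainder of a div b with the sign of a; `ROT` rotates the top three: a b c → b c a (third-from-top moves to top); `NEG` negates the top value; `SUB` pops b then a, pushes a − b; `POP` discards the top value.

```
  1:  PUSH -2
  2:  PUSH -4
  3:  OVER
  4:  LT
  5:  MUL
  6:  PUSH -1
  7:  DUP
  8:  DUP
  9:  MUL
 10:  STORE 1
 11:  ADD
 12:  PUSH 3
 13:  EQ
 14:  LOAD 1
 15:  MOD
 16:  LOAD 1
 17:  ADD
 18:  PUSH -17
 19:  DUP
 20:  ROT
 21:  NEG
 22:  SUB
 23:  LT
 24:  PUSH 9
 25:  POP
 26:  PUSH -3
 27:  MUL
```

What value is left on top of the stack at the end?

-3

PUSH -2   -2
PUSH -4   -2 -4
OVER      -2 -4 -2
LT        -2 1
MUL       -2
PUSH -1   -2 -1
DUP       -2 -1 -1
DUP       -2 -1 -1 -1
MUL       -2 -1 1
STORE 1   -2 -1
ADD       -3
PUSH 3    -3 3
EQ        0
LOAD 1    0 1
MOD       0
LOAD 1    0 1
ADD       1
PUSH -17  1 -17
DUP       1 -17 -17
ROT       -17 -17 1
NEG       -17 -17 -1
SUB       -17 -16
LT        1
PUSH 9    1 9
POP       1
PUSH -3   1 -3
MUL       -3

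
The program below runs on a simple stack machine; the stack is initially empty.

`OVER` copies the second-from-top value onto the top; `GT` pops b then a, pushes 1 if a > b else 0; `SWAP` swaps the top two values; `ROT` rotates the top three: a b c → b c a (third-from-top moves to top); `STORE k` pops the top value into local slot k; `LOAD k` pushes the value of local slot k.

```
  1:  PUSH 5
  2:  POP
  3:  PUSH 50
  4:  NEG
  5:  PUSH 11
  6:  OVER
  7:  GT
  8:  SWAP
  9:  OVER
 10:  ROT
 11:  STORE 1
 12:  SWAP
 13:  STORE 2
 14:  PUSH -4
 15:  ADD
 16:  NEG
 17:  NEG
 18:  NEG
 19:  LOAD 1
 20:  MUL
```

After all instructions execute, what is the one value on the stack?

3

PUSH 5  → 5
POP     → (empty)
PUSH 50 → 50
NEG     → -50
PUSH 11 → -50 11
OVER    → -50 11 -50
GT      → -50 1
SWAP    → 1 -50
OVER    → 1 -50 1
ROT     → -50 1 1
STORE 1 → -50 1
SWAP    → 1 -50
STORE 2 → 1
PUSH -4 → 1 -4
ADD     → -3
NEG     → 3
NEG     → -3
NEG     → 3
LOAD 1  → 3 1
MUL     → 3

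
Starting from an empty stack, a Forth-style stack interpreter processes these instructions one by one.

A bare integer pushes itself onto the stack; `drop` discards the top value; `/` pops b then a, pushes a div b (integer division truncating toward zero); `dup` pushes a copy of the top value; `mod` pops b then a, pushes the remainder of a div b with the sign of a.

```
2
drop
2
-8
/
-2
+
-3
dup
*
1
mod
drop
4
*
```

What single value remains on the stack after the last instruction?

2    → 2
drop → (empty)
2    → 2
-8   → 2 -8
/    → 0
-2   → 0 -2
+    → -2
-3   → -2 -3
dup  → -2 -3 -3
*    → -2 9
1    → -2 9 1
mod  → -2 0
drop → -2
4    → -2 4
*    → -8

-8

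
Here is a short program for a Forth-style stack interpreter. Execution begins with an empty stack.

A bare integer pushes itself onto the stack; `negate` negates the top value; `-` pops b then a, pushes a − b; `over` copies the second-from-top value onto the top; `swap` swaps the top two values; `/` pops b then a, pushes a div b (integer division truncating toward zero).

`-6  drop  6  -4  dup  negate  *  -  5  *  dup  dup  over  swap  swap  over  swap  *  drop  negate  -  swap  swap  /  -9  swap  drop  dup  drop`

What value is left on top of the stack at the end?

-6      [-6]
drop    []
6       [6]
-4      [6, -4]
dup     [6, -4, -4]
negate  [6, -4, 4]
*       [6, -16]
-       [22]
5       [22, 5]
*       [110]
dup     [110, 110]
dup     [110, 110, 110]
over    [110, 110, 110, 110]
swap    [110, 110, 110, 110]
swap    [110, 110, 110, 110]
over    [110, 110, 110, 110, 110]
swap    [110, 110, 110, 110, 110]
*       [110, 110, 110, 12100]
drop    [110, 110, 110]
negate  [110, 110, -110]
-       [110, 220]
swap    [220, 110]
swap    [110, 220]
/       [0]
-9      [0, -9]
swap    [-9, 0]
drop    [-9]
dup     [-9, -9]
drop    [-9]

-9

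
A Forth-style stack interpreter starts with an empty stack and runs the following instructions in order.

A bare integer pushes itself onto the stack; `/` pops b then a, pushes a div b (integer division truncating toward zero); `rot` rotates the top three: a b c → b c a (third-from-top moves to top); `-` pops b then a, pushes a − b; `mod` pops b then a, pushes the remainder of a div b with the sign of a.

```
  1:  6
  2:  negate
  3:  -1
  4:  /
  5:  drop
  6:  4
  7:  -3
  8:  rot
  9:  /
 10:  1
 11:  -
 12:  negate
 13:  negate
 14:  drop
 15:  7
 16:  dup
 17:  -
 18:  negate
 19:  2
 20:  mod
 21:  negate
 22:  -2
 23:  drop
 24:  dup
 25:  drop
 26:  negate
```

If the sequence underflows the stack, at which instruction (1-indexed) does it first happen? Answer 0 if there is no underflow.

6      -> [6]
negate -> [-6]
-1     -> [-6, -1]
/      -> [6]
drop   -> []
4      -> [4]
-3     -> [4, -3]
rot  — needs 3 operands, stack has 2 → underflow

8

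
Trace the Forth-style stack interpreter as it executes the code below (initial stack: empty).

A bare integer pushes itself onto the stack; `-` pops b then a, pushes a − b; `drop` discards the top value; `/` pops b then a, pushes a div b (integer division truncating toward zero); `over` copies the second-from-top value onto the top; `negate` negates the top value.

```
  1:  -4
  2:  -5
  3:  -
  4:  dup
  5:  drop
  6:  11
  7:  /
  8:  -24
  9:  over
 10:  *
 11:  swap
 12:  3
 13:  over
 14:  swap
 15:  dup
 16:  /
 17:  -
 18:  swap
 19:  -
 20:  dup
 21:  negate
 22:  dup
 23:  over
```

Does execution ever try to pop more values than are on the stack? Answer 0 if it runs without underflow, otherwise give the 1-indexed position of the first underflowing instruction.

0

-4     : [-4]
-5     : [-4, -5]
-      : [1]
dup    : [1, 1]
drop   : [1]
11     : [1, 11]
/      : [0]
-24    : [0, -24]
over   : [0, -24, 0]
*      : [0, 0]
swap   : [0, 0]
3      : [0, 0, 3]
over   : [0, 0, 3, 0]
swap   : [0, 0, 0, 3]
dup    : [0, 0, 0, 3, 3]
/      : [0, 0, 0, 1]
-      : [0, 0, -1]
swap   : [0, -1, 0]
-      : [0, -1]
dup    : [0, -1, -1]
negate : [0, -1, 1]
dup    : [0, -1, 1, 1]
over   : [0, -1, 1, 1, 1]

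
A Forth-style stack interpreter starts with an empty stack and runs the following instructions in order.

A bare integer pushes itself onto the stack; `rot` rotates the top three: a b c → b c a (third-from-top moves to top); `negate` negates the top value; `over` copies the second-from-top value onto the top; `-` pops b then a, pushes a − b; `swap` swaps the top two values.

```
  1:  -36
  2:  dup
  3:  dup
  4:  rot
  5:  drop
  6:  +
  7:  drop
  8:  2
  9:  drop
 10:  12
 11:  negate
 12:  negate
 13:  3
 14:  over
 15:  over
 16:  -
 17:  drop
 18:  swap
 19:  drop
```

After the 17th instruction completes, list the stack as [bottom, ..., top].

[12, 3]

-36     -36
dup     -36 -36
dup     -36 -36 -36
rot     -36 -36 -36
drop    -36 -36
+       -72
drop    (empty)
2       2
drop    (empty)
12      12
negate  -12
negate  12
3       12 3
over    12 3 12
over    12 3 12 3
-       12 3 9
drop    12 3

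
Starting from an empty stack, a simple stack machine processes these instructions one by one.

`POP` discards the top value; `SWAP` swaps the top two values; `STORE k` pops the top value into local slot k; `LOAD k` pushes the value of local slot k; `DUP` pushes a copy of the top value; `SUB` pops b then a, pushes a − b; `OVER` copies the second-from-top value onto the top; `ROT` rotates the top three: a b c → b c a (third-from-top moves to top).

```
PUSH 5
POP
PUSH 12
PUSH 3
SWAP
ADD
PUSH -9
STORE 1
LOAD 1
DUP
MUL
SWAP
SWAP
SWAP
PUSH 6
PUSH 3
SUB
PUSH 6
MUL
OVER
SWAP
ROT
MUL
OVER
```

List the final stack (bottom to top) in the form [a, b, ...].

PUSH 5  → [5]
POP     → []
PUSH 12 → [12]
PUSH 3  → [12, 3]
SWAP    → [3, 12]
ADD     → [15]
PUSH -9 → [15, -9]
STORE 1 → [15]
LOAD 1  → [15, -9]
DUP     → [15, -9, -9]
MUL     → [15, 81]
SWAP    → [81, 15]
SWAP    → [15, 81]
SWAP    → [81, 15]
PUSH 6  → [81, 15, 6]
PUSH 3  → [81, 15, 6, 3]
SUB     → [81, 15, 3]
PUSH 6  → [81, 15, 3, 6]
MUL     → [81, 15, 18]
OVER    → [81, 15, 18, 15]
SWAP    → [81, 15, 15, 18]
ROT     → [81, 15, 18, 15]
MUL     → [81, 15, 270]
OVER    → [81, 15, 270, 15]

[81, 15, 270, 15]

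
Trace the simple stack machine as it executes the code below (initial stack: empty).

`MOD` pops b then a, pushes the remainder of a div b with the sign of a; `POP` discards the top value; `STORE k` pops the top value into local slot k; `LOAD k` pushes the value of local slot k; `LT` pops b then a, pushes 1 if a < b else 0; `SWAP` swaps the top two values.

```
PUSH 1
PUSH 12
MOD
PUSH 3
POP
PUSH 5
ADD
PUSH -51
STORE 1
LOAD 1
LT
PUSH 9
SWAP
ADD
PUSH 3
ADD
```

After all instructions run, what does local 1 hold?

PUSH 1   → 1
PUSH 12  → 1 12
MOD      → 1
PUSH 3   → 1 3
POP      → 1
PUSH 5   → 1 5
ADD      → 6
PUSH -51 → 6 -51
STORE 1  → 6
LOAD 1   → 6 -51
LT       → 0
PUSH 9   → 0 9
SWAP     → 9 0
ADD      → 9
PUSH 3   → 9 3
ADD      → 12

-51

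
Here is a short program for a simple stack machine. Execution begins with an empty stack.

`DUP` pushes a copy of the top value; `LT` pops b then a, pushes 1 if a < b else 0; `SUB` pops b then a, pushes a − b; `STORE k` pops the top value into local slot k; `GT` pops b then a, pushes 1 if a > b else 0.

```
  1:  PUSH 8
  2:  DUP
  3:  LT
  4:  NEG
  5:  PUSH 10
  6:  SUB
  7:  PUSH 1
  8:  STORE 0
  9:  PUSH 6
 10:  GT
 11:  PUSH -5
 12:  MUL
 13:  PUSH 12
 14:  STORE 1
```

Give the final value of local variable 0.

1

PUSH 8   [8]
DUP      [8, 8]
LT       [0]
NEG      [0]
PUSH 10  [0, 10]
SUB      [-10]
PUSH 1   [-10, 1]
STORE 0  [-10]
PUSH 6   [-10, 6]
GT       [0]
PUSH -5  [0, -5]
MUL      [0]
PUSH 12  [0, 12]
STORE 1  [0]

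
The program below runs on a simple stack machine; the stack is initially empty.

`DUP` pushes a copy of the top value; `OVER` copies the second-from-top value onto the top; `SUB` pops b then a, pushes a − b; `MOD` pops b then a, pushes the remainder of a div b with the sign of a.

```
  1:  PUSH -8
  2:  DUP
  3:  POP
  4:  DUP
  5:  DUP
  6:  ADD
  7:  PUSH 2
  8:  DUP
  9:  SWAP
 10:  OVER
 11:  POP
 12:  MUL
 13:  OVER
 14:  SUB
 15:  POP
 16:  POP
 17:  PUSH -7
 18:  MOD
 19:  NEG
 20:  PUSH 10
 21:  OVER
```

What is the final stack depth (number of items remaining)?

PUSH -8  [-8]
DUP      [-8, -8]
POP      [-8]
DUP      [-8, -8]
DUP      [-8, -8, -8]
ADD      [-8, -16]
PUSH 2   [-8, -16, 2]
DUP      [-8, -16, 2, 2]
SWAP     [-8, -16, 2, 2]
OVER     [-8, -16, 2, 2, 2]
POP      [-8, -16, 2, 2]
MUL      [-8, -16, 4]
OVER     [-8, -16, 4, -16]
SUB      [-8, -16, 20]
POP      [-8, -16]
POP      [-8]
PUSH -7  [-8, -7]
MOD      [-1]
NEG      [1]
PUSH 10  [1, 10]
OVER     [1, 10, 1]

3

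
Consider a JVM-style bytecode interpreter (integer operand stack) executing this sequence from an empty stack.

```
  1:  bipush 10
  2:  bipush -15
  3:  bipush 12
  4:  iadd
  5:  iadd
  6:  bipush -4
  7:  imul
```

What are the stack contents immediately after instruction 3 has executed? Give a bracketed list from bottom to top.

bipush 10  -> [10]
bipush -15 -> [10, -15]
bipush 12  -> [10, -15, 12]

[10, -15, 12]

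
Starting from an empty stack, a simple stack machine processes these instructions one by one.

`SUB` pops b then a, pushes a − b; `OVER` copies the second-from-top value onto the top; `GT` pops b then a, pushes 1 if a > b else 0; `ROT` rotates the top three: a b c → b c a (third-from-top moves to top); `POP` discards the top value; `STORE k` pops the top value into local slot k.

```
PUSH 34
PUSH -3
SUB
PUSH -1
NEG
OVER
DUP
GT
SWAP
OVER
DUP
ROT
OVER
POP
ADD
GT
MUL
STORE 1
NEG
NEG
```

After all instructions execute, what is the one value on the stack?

37

PUSH 34 -> [34]
PUSH -3 -> [34, -3]
SUB     -> [37]
PUSH -1 -> [37, -1]
NEG     -> [37, 1]
OVER    -> [37, 1, 37]
DUP     -> [37, 1, 37, 37]
GT      -> [37, 1, 0]
SWAP    -> [37, 0, 1]
OVER    -> [37, 0, 1, 0]
DUP     -> [37, 0, 1, 0, 0]
ROT     -> [37, 0, 0, 0, 1]
OVER    -> [37, 0, 0, 0, 1, 0]
POP     -> [37, 0, 0, 0, 1]
ADD     -> [37, 0, 0, 1]
GT      -> [37, 0, 0]
MUL     -> [37, 0]
STORE 1 -> [37]
NEG     -> [-37]
NEG     -> [37]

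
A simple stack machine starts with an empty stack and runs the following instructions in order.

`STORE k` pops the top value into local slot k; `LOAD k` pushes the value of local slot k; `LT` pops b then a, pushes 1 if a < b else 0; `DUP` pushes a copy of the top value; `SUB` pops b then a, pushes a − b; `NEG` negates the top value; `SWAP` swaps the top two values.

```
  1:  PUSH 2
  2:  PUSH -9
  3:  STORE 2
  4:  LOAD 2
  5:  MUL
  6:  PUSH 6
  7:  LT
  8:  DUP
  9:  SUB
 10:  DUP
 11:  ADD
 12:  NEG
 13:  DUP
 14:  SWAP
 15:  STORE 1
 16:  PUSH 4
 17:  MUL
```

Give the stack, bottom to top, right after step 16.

[0, 4]

PUSH 2  -> 2
PUSH -9 -> 2 -9
STORE 2 -> 2
LOAD 2  -> 2 -9
MUL     -> -18
PUSH 6  -> -18 6
LT      -> 1
DUP     -> 1 1
SUB     -> 0
DUP     -> 0 0
ADD     -> 0
NEG     -> 0
DUP     -> 0 0
SWAP    -> 0 0
STORE 1 -> 0
PUSH 4  -> 0 4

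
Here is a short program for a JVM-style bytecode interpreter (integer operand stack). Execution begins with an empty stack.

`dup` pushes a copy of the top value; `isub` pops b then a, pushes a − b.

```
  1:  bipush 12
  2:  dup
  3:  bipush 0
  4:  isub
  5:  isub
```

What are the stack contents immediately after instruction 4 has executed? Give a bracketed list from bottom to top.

bipush 12 → 12
dup       → 12 12
bipush 0  → 12 12 0
isub      → 12 12

[12, 12]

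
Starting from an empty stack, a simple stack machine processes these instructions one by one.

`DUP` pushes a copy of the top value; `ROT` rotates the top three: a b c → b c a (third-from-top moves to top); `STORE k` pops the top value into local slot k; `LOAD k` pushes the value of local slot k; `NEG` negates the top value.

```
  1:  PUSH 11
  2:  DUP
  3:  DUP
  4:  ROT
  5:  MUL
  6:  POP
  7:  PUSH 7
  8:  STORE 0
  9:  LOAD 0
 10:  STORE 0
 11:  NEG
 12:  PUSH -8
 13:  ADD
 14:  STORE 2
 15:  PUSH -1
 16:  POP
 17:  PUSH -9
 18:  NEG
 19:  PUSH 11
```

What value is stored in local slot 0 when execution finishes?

PUSH 11 -> 11
DUP     -> 11 11
DUP     -> 11 11 11
ROT     -> 11 11 11
MUL     -> 11 121
POP     -> 11
PUSH 7  -> 11 7
STORE 0 -> 11
LOAD 0  -> 11 7
STORE 0 -> 11
NEG     -> -11
PUSH -8 -> -11 -8
ADD     -> -19
STORE 2 -> (empty)
PUSH -1 -> -1
POP     -> (empty)
PUSH -9 -> -9
NEG     -> 9
PUSH 11 -> 9 11

7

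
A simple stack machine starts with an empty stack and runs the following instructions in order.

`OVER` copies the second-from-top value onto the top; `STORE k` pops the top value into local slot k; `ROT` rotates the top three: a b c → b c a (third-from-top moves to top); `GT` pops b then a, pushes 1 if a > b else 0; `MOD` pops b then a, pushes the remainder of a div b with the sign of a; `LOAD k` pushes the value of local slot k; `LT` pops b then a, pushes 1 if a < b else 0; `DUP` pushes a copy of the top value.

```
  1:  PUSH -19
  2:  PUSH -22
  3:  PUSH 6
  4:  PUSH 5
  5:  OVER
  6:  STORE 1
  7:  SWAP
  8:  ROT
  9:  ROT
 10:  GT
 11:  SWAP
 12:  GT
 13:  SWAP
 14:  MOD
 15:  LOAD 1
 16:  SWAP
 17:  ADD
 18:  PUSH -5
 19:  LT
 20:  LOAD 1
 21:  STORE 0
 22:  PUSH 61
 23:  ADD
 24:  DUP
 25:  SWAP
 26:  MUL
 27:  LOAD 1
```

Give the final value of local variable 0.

6

PUSH -19 : [-19]
PUSH -22 : [-19, -22]
PUSH 6   : [-19, -22, 6]
PUSH 5   : [-19, -22, 6, 5]
OVER     : [-19, -22, 6, 5, 6]
STORE 1  : [-19, -22, 6, 5]
SWAP     : [-19, -22, 5, 6]
ROT      : [-19, 5, 6, -22]
ROT      : [-19, 6, -22, 5]
GT       : [-19, 6, 0]
SWAP     : [-19, 0, 6]
GT       : [-19, 0]
SWAP     : [0, -19]
MOD      : [0]
LOAD 1   : [0, 6]
SWAP     : [6, 0]
ADD      : [6]
PUSH -5  : [6, -5]
LT       : [0]
LOAD 1   : [0, 6]
STORE 0  : [0]
PUSH 61  : [0, 61]
ADD      : [61]
DUP      : [61, 61]
SWAP     : [61, 61]
MUL      : [3721]
LOAD 1   : [3721, 6]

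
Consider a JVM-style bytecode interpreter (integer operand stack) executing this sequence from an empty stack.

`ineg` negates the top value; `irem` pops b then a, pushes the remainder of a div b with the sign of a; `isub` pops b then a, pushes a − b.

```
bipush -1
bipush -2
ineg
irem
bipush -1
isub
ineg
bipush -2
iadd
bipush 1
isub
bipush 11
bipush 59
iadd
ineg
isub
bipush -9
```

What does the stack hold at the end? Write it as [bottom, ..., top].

bipush -1 → -1
bipush -2 → -1 -2
ineg      → -1 2
irem      → -1
bipush -1 → -1 -1
isub      → 0
ineg      → 0
bipush -2 → 0 -2
iadd      → -2
bipush 1  → -2 1
isub      → -3
bipush 11 → -3 11
bipush 59 → -3 11 59
iadd      → -3 70
ineg      → -3 -70
isub      → 67
bipush -9 → 67 -9

[67, -9]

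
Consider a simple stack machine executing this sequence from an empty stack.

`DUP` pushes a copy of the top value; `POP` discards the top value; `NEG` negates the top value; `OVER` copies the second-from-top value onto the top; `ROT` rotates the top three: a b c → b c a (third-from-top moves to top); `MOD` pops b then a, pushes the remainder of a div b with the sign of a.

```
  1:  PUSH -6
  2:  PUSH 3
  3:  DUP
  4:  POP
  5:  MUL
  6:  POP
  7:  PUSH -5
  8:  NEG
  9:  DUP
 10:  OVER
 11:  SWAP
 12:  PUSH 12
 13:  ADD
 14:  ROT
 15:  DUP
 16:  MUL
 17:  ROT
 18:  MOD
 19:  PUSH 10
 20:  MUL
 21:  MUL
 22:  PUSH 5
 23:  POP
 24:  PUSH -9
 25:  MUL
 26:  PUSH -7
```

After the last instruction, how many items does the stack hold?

PUSH -6 : -6
PUSH 3  : -6 3
DUP     : -6 3 3
POP     : -6 3
MUL     : -18
POP     : (empty)
PUSH -5 : -5
NEG     : 5
DUP     : 5 5
OVER    : 5 5 5
SWAP    : 5 5 5
PUSH 12 : 5 5 5 12
ADD     : 5 5 17
ROT     : 5 17 5
DUP     : 5 17 5 5
MUL     : 5 17 25
ROT     : 17 25 5
MOD     : 17 0
PUSH 10 : 17 0 10
MUL     : 17 0
MUL     : 0
PUSH 5  : 0 5
POP     : 0
PUSH -9 : 0 -9
MUL     : 0
PUSH -7 : 0 -7

2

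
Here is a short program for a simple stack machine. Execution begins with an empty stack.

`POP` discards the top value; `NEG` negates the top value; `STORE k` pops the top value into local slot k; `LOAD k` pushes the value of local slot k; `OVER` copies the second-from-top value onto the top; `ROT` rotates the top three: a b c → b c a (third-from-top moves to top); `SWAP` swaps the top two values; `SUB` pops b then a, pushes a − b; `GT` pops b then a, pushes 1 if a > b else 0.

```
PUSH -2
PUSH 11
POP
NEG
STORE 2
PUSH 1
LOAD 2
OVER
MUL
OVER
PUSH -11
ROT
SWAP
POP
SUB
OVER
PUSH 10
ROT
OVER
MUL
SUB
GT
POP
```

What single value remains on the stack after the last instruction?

1

PUSH -2   [-2]
PUSH 11   [-2, 11]
POP       [-2]
NEG       [2]
STORE 2   []
PUSH 1    [1]
LOAD 2    [1, 2]
OVER      [1, 2, 1]
MUL       [1, 2]
OVER      [1, 2, 1]
PUSH -11  [1, 2, 1, -11]
ROT       [1, 1, -11, 2]
SWAP      [1, 1, 2, -11]
POP       [1, 1, 2]
SUB       [1, -1]
OVER      [1, -1, 1]
PUSH 10   [1, -1, 1, 10]
ROT       [1, 1, 10, -1]
OVER      [1, 1, 10, -1, 10]
MUL       [1, 1, 10, -10]
SUB       [1, 1, 20]
GT        [1, 0]
POP       [1]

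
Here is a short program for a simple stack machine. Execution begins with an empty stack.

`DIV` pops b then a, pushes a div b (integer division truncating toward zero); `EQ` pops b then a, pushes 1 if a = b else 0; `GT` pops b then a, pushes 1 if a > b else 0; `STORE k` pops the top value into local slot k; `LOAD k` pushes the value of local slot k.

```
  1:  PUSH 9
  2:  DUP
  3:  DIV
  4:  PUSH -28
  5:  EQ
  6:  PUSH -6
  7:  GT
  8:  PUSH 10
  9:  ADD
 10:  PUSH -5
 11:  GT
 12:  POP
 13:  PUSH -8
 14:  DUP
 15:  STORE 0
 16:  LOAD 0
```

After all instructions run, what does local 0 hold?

-8

PUSH 9    [9]
DUP       [9, 9]
DIV       [1]
PUSH -28  [1, -28]
EQ        [0]
PUSH -6   [0, -6]
GT        [1]
PUSH 10   [1, 10]
ADD       [11]
PUSH -5   [11, -5]
GT        [1]
POP       []
PUSH -8   [-8]
DUP       [-8, -8]
STORE 0   [-8]
LOAD 0    [-8, -8]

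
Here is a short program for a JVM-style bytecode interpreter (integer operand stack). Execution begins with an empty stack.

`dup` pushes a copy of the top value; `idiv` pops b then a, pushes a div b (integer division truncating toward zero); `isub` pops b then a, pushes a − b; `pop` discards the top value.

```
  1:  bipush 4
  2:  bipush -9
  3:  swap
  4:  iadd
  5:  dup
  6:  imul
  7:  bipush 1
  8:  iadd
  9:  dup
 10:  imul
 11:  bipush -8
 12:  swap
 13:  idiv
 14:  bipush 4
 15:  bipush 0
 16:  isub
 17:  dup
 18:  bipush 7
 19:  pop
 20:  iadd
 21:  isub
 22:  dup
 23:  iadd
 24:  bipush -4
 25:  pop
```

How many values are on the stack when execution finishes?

1

bipush 4  -> [4]
bipush -9 -> [4, -9]
swap      -> [-9, 4]
iadd      -> [-5]
dup       -> [-5, -5]
imul      -> [25]
bipush 1  -> [25, 1]
iadd      -> [26]
dup       -> [26, 26]
imul      -> [676]
bipush -8 -> [676, -8]
swap      -> [-8, 676]
idiv      -> [0]
bipush 4  -> [0, 4]
bipush 0  -> [0, 4, 0]
isub      -> [0, 4]
dup       -> [0, 4, 4]
bipush 7  -> [0, 4, 4, 7]
pop       -> [0, 4, 4]
iadd      -> [0, 8]
isub      -> [-8]
dup       -> [-8, -8]
iadd      -> [-16]
bipush -4 -> [-16, -4]
pop       -> [-16]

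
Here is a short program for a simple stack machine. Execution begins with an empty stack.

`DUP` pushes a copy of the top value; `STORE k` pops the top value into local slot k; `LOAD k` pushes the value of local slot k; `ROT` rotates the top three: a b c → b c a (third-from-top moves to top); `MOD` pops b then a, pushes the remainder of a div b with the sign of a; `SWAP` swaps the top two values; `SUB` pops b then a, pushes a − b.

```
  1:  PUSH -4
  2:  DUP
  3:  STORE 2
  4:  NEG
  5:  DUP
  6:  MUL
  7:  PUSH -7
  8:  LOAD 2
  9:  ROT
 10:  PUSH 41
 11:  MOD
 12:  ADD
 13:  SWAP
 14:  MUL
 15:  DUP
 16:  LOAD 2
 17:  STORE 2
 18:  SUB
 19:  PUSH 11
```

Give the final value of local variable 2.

-4

PUSH -4 -> [-4]
DUP     -> [-4, -4]
STORE 2 -> [-4]
NEG     -> [4]
DUP     -> [4, 4]
MUL     -> [16]
PUSH -7 -> [16, -7]
LOAD 2  -> [16, -7, -4]
ROT     -> [-7, -4, 16]
PUSH 41 -> [-7, -4, 16, 41]
MOD     -> [-7, -4, 16]
ADD     -> [-7, 12]
SWAP    -> [12, -7]
MUL     -> [-84]
DUP     -> [-84, -84]
LOAD 2  -> [-84, -84, -4]
STORE 2 -> [-84, -84]
SUB     -> [0]
PUSH 11 -> [0, 11]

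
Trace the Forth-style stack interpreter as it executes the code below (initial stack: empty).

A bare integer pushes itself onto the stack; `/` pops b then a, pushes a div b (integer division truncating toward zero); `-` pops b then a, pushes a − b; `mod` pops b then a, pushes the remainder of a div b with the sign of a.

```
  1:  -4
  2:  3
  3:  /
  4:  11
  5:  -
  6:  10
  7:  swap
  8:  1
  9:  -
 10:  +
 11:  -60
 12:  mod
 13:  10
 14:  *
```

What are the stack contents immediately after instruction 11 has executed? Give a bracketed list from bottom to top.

[-3, -60]

-4    [-4]
3     [-4, 3]
/     [-1]
11    [-1, 11]
-     [-12]
10    [-12, 10]
swap  [10, -12]
1     [10, -12, 1]
-     [10, -13]
+     [-3]
-60   [-3, -60]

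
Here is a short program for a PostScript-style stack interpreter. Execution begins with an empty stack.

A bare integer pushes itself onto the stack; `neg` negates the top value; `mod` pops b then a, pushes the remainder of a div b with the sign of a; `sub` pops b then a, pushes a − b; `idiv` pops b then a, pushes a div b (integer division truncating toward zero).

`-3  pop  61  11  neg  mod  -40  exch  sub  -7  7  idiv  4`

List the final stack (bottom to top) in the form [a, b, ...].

-3   : -3
pop  : (empty)
61   : 61
11   : 61 11
neg  : 61 -11
mod  : 6
-40  : 6 -40
exch : -40 6
sub  : -46
-7   : -46 -7
7    : -46 -7 7
idiv : -46 -1
4    : -46 -1 4

[-46, -1, 4]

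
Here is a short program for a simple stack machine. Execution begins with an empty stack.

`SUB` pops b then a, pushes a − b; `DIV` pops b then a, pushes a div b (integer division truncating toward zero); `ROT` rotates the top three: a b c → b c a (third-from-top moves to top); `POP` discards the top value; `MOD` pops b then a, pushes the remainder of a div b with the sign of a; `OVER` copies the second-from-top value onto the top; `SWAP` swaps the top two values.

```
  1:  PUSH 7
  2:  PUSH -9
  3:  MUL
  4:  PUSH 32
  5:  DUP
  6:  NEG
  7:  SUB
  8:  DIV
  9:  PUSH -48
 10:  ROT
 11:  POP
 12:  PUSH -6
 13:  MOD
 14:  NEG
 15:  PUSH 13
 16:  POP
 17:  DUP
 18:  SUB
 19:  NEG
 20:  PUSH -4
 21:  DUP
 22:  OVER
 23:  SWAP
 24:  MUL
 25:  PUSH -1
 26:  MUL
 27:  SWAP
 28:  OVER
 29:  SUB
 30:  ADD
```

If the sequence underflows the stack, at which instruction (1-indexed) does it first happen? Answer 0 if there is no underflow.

PUSH 7   -> 7
PUSH -9  -> 7 -9
MUL      -> -63
PUSH 32  -> -63 32
DUP      -> -63 32 32
NEG      -> -63 32 -32
SUB      -> -63 64
DIV      -> 0
PUSH -48 -> 0 -48
ROT  — needs 3 operands, stack has 2 → underflow

10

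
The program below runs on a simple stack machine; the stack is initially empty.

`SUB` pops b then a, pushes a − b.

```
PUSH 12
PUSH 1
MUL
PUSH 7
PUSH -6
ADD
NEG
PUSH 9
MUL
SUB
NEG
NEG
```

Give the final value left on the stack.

PUSH 12 → 12
PUSH 1  → 12 1
MUL     → 12
PUSH 7  → 12 7
PUSH -6 → 12 7 -6
ADD     → 12 1
NEG     → 12 -1
PUSH 9  → 12 -1 9
MUL     → 12 -9
SUB     → 21
NEG     → -21
NEG     → 21

21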